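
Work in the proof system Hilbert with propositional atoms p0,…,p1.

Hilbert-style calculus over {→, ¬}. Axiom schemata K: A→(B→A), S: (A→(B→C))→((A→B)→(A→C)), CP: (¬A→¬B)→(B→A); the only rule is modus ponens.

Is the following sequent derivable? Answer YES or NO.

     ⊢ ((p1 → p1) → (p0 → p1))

Search for a countermodel by truth-table:
  v=00: Γ:[] Δ:[((p1 → p1) → (p0 → p1))=T] refutes=False
  v=01: Γ:[] Δ:[((p1 → p1) → (p0 → p1))=T] refutes=False
  v=10: Γ:[] Δ:[((p1 → p1) → (p0 → p1))=F] refutes=True  ← countermodel

Result: NO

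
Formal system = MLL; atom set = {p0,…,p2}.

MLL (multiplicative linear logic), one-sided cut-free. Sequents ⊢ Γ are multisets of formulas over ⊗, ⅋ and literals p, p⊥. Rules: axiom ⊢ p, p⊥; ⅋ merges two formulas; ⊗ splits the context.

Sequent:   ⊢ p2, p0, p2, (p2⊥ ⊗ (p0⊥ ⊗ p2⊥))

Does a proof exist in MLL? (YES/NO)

Derivation trace:
[⊗]  ⊢ p2, p0, p2, (p2⊥ ⊗ (p0⊥ ⊗ p2⊥))
  [Ax]  ⊢ p2, p2⊥
  [⊗]  ⊢ p0, p2, (p0⊥ ⊗ p2⊥)
    [Ax]  ⊢ p0, p0⊥
    [Ax]  ⊢ p2, p2⊥

Result: YES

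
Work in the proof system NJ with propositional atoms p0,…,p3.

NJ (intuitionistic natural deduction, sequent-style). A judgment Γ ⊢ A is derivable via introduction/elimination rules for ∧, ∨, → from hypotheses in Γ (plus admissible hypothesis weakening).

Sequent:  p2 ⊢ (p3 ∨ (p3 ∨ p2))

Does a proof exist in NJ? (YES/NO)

Derivation (root first):
[∨I₂] p2 ⊢ (p3 ∨ (p3 ∨ p2))
  [∨I₂] p2 ⊢ (p3 ∨ p2)
    [Ax] p2 ⊢ p2

Result: YES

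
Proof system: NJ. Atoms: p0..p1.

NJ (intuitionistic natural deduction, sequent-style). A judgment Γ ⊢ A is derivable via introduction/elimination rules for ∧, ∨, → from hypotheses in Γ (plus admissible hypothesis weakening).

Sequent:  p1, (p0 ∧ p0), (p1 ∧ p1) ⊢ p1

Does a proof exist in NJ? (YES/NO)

Derivation trace:
[Wk] p1, (p0 ∧ p0), (p1 ∧ p1) ⊢ p1
  [Wk] p1, (p0 ∧ p0) ⊢ p1
    [Ax] p1 ⊢ p1

Result: YES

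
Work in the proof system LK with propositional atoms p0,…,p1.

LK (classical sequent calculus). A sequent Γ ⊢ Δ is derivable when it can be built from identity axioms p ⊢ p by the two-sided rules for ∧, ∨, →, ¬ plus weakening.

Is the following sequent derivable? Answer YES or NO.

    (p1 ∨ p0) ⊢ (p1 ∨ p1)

Enumerate valuations to refute Γ ⊢ Δ:
  v=00: Γ:[(p1 ∨ p0)=F] Δ:[(p1 ∨ p1)=F] refutes=False
  v=01: Γ:[(p1 ∨ p0)=T] Δ:[(p1 ∨ p1)=T] refutes=False
  v=10: Γ:[(p1 ∨ p0)=T] Δ:[(p1 ∨ p1)=F] refutes=True  ← countermodel

Result: NO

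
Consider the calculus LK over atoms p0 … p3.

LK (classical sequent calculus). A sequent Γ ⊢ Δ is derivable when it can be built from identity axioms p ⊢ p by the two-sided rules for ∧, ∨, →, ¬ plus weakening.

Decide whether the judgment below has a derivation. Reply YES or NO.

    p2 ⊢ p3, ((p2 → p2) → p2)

Derivation (root first):
[→R] p2 ⊢ p3, ((p2 → p2) → p2)
  [WR] p2, (p2 → p2) ⊢ p2, p3
    [→L] p2, (p2 → p2) ⊢ p2
      [Ax] p2 ⊢ p2
      [Ax] p2 ⊢ p2

Result: YES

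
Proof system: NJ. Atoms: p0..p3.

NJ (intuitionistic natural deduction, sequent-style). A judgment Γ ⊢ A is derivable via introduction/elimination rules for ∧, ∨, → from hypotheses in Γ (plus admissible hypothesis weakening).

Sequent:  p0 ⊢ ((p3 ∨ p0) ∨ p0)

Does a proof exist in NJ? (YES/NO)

Derivation (root first):
[∨I₁] p0 ⊢ ((p3 ∨ p0) ∨ p0)
  [∨I₂] p0 ⊢ (p3 ∨ p0)
    [Ax] p0 ⊢ p0

Result: YES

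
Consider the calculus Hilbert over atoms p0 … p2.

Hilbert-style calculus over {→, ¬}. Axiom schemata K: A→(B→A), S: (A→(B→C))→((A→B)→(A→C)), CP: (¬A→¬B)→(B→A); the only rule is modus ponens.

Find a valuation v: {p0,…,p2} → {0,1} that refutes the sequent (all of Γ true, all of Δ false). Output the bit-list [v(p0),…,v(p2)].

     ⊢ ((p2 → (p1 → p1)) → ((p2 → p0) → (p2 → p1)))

Truth-table refutation:
  v=000: Γ:[] Δ:[((p2 → (p1 → p1)) → ((p2 → p0) → (p2 → p1)))=T] refutes=False
  v=001: Γ:[] Δ:[((p2 → (p1 → p1)) → ((p2 → p0) → (p2 → p1)))=T] refutes=False
  v=010: Γ:[] Δ:[((p2 → (p1 → p1)) → ((p2 → p0) → (p2 → p1)))=T] refutes=False
  v=011: Γ:[] Δ:[((p2 → (p1 → p1)) → ((p2 → p0) → (p2 → p1)))=T] refutes=False
  v=100: Γ:[] Δ:[((p2 → (p1 → p1)) → ((p2 → p0) → (p2 → p1)))=T] refutes=False
  v=101: Γ:[] Δ:[((p2 → (p1 → p1)) → ((p2 → p0) → (p2 → p1)))=F] refutes=True  ← countermodel

Result: [1, 0, 1]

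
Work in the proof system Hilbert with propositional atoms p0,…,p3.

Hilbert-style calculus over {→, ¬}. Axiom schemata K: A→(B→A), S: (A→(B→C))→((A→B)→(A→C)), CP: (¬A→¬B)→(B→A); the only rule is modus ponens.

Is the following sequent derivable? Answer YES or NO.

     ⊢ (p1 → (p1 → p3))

Truth-table refutation:
  v=0000: Γ:[] Δ:[(p1 → (p1 → p3))=T] refutes=False
  v=0001: Γ:[] Δ:[(p1 → (p1 → p3))=T] refutes=False
  v=0010: Γ:[] Δ:[(p1 → (p1 → p3))=T] refutes=False
  v=0011: Γ:[] Δ:[(p1 → (p1 → p3))=T] refutes=False
  v=0100: Γ:[] Δ:[(p1 → (p1 → p3))=F] refutes=True  ← countermodel

Result: NO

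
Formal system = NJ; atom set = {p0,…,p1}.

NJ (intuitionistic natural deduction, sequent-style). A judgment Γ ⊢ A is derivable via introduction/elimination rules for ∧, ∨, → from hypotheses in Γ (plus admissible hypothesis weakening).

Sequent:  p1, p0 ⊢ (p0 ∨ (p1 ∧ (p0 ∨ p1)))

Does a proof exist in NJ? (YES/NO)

Derivation trace:
[∨I₂] p1, p0 ⊢ (p0 ∨ (p1 ∧ (p0 ∨ p1)))
  [∧I] p1, p0 ⊢ (p1 ∧ (p0 ∨ p1))
    [Ax] p1 ⊢ p1
    [∨I₁] p0 ⊢ (p0 ∨ p1)
      [Ax] p0 ⊢ p0

Result: YES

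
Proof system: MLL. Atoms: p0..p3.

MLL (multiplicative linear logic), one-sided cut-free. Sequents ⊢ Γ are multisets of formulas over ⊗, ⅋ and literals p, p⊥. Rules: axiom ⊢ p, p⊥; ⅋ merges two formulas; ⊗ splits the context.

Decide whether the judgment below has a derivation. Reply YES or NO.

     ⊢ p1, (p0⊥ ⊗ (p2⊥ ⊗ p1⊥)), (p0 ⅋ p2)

Proof tree:
[⅋]  ⊢ p1, (p0⊥ ⊗ (p2⊥ ⊗ p1⊥)), (p0 ⅋ p2)
  [⊗]  ⊢ p0, p2, p1, (p0⊥ ⊗ (p2⊥ ⊗ p1⊥))
    [Ax]  ⊢ p0, p0⊥
    [⊗]  ⊢ p2, p1, (p2⊥ ⊗ p1⊥)
      [Ax]  ⊢ p2, p2⊥
      [Ax]  ⊢ p1, p1⊥

Result: YES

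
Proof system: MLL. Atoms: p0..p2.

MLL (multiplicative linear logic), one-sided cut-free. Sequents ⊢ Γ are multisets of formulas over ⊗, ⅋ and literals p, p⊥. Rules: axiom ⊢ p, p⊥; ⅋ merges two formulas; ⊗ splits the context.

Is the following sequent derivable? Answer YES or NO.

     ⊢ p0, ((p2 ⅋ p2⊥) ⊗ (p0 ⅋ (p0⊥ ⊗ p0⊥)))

Derivation (root first):
[⊗]  ⊢ p0, ((p2 ⅋ p2⊥) ⊗ (p0 ⅋ (p0⊥ ⊗ p0⊥)))
  [⅋]  ⊢ (p2 ⅋ p2⊥)
    [Ax]  ⊢ p2, p2⊥
  [⅋]  ⊢ p0, (p0 ⅋ (p0⊥ ⊗ p0⊥))
    [⊗]  ⊢ p0, p0, (p0⊥ ⊗ p0⊥)
      [Ax]  ⊢ p0, p0⊥
      [Ax]  ⊢ p0, p0⊥

Result: YES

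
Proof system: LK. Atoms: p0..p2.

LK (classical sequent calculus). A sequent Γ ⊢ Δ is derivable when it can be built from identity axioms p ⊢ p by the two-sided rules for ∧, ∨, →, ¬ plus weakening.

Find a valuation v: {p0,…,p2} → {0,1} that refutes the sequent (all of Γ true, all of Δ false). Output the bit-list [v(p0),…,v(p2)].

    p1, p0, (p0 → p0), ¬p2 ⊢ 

Truth-table refutation:
  v=000: Γ:[p1=F, p0=F, (p0 → p0)=T, ¬p2=T] Δ:[] refutes=False
  v=001: Γ:[p1=F, p0=F, (p0 → p0)=T, ¬p2=F] Δ:[] refutes=False
  v=010: Γ:[p1=T, p0=F, (p0 → p0)=T, ¬p2=T] Δ:[] refutes=False
  v=011: Γ:[p1=T, p0=F, (p0 → p0)=T, ¬p2=F] Δ:[] refutes=False
  v=100: Γ:[p1=F, p0=T, (p0 → p0)=T, ¬p2=T] Δ:[] refutes=False
  v=101: Γ:[p1=F, p0=T, (p0 → p0)=T, ¬p2=F] Δ:[] refutes=False
  v=110: Γ:[p1=T, p0=T, (p0 → p0)=T, ¬p2=T] Δ:[] refutes=True  ← countermodel

Result: [1, 1, 0]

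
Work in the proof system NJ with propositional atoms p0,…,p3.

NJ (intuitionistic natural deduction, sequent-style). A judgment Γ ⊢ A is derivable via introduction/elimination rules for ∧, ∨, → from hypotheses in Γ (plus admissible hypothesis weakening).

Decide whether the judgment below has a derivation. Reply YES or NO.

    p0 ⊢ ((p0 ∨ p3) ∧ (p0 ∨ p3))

Derivation trace:
[∧I] p0 ⊢ ((p0 ∨ p3) ∧ (p0 ∨ p3))
  [∨I₁] p0 ⊢ (p0 ∨ p3)
    [Ax] p0 ⊢ p0
  [∨I₁] p0 ⊢ (p0 ∨ p3)
    [Ax] p0 ⊢ p0

Result: YES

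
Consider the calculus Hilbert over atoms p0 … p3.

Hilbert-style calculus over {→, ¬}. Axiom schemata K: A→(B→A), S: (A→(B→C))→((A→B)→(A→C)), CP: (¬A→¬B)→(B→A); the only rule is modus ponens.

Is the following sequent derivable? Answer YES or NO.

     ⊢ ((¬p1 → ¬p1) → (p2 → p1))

Search for a countermodel by truth-table:
  v=0000: Γ:[] Δ:[((¬p1 → ¬p1) → (p2 → p1))=T] refutes=False
  v=0001: Γ:[] Δ:[((¬p1 → ¬p1) → (p2 → p1))=T] refutes=False
  v=0010: Γ:[] Δ:[((¬p1 → ¬p1) → (p2 → p1))=F] refutes=True  ← countermodel

Result: NO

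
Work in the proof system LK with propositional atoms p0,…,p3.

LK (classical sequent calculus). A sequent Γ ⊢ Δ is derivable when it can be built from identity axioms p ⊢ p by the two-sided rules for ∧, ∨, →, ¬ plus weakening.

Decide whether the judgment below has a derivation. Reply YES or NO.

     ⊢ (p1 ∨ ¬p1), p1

Derivation trace:
[WR]  ⊢ (p1 ∨ ¬p1), p1
  [∨R]  ⊢ (p1 ∨ ¬p1)
    [¬R]  ⊢ p1, ¬p1
      [Ax] p1 ⊢ p1

Result: YES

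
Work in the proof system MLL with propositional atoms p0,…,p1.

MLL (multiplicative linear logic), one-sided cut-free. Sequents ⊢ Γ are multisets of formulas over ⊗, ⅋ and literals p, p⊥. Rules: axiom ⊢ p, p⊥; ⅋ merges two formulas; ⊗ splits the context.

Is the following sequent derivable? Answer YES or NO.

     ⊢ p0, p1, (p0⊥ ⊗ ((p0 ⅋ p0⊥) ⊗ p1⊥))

Proof tree:
[⊗]  ⊢ p0, p1, (p0⊥ ⊗ ((p0 ⅋ p0⊥) ⊗ p1⊥))
  [Ax]  ⊢ p0, p0⊥
  [⊗]  ⊢ p1, ((p0 ⅋ p0⊥) ⊗ p1⊥)
    [⅋]  ⊢ (p0 ⅋ p0⊥)
      [Ax]  ⊢ p0, p0⊥
    [Ax]  ⊢ p1, p1⊥

Result: YES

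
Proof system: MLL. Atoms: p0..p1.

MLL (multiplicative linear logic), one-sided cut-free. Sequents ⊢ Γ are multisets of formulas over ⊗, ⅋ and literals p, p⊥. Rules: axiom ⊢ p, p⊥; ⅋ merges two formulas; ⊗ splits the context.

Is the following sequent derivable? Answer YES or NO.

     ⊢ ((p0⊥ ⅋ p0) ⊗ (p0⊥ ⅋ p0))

Proof tree:
[⊗]  ⊢ ((p0⊥ ⅋ p0) ⊗ (p0⊥ ⅋ p0))
  [⅋]  ⊢ (p0⊥ ⅋ p0)
    [Ax]  ⊢ p0, p0⊥
  [⅋]  ⊢ (p0⊥ ⅋ p0)
    [Ax]  ⊢ p0, p0⊥

Result: YES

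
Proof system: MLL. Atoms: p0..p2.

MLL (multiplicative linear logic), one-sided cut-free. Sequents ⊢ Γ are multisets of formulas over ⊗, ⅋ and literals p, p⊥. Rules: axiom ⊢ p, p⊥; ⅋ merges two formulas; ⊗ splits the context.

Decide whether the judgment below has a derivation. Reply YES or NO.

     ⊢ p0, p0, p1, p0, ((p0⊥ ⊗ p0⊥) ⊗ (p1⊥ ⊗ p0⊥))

Derivation trace:
[⊗]  ⊢ p0, p0, p1, p0, ((p0⊥ ⊗ p0⊥) ⊗ (p1⊥ ⊗ p0⊥))
  [⊗]  ⊢ p0, p0, (p0⊥ ⊗ p0⊥)
    [Ax]  ⊢ p0, p0⊥
    [Ax]  ⊢ p0, p0⊥
  [⊗]  ⊢ p1, p0, (p1⊥ ⊗ p0⊥)
    [Ax]  ⊢ p1, p1⊥
    [Ax]  ⊢ p0, p0⊥

Result: YES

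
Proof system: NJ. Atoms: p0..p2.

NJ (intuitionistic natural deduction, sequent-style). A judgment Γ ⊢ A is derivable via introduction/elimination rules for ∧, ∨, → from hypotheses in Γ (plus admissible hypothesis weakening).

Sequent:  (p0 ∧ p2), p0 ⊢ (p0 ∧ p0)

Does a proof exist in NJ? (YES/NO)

Derivation trace:
[∧I] (p0 ∧ p2), p0 ⊢ (p0 ∧ p0)
  [Wk] p0, (p0 ∧ p2) ⊢ p0
    [Ax] p0 ⊢ p0
  [Wk] p0, (p0 ∧ p2) ⊢ p0
    [Ax] p0 ⊢ p0

Result: YES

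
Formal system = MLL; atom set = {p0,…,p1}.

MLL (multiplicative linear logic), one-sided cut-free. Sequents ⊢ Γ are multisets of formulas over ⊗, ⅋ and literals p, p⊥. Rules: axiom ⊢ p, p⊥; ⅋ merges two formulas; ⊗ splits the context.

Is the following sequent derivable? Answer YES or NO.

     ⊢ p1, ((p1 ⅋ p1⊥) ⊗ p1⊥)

Derivation (root first):
[⊗]  ⊢ p1, ((p1 ⅋ p1⊥) ⊗ p1⊥)
  [⅋]  ⊢ (p1 ⅋ p1⊥)
    [Ax]  ⊢ p1, p1⊥
  [Ax]  ⊢ p1, p1⊥

Result: YES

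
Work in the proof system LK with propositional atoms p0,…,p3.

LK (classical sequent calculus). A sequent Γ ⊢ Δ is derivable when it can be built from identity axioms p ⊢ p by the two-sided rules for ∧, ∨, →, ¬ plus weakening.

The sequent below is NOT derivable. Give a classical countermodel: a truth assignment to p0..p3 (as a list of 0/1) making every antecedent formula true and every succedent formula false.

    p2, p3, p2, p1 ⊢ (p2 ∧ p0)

Search for a countermodel by truth-table:
  v=0000: Γ:[p2=F, p3=F, p2=F, p1=F] Δ:[(p2 ∧ p0)=F] refutes=False
  v=0001: Γ:[p2=F, p3=T, p2=F, p1=F] Δ:[(p2 ∧ p0)=F] refutes=False
  v=0010: Γ:[p2=T, p3=F, p2=T, p1=F] Δ:[(p2 ∧ p0)=F] refutes=False
  v=0011: Γ:[p2=T, p3=T, p2=T, p1=F] Δ:[(p2 ∧ p0)=F] refutes=False
  v=0100: Γ:[p2=F, p3=F, p2=F, p1=T] Δ:[(p2 ∧ p0)=F] refutes=False
  v=0101: Γ:[p2=F, p3=T, p2=F, p1=T] Δ:[(p2 ∧ p0)=F] refutes=False
  v=0110: Γ:[p2=T, p3=F, p2=T, p1=T] Δ:[(p2 ∧ p0)=F] refutes=False
  v=0111: Γ:[p2=T, p3=T, p2=T, p1=T] Δ:[(p2 ∧ p0)=F] refutes=True  ← countermodel

Result: [0, 1, 1, 1]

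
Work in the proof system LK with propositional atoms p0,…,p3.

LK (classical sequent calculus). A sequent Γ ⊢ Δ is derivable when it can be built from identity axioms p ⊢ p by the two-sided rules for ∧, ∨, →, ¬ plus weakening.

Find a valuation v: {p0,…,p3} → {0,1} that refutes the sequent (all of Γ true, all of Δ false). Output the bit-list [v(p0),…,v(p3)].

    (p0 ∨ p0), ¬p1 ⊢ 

Truth-table refutation:
  v=0000: Γ:[(p0 ∨ p0)=F, ¬p1=T] Δ:[] refutes=False
  v=0001: Γ:[(p0 ∨ p0)=F, ¬p1=T] Δ:[] refutes=False
  v=0010: Γ:[(p0 ∨ p0)=F, ¬p1=T] Δ:[] refutes=False
  v=0011: Γ:[(p0 ∨ p0)=F, ¬p1=T] Δ:[] refutes=False
  v=0100: Γ:[(p0 ∨ p0)=F, ¬p1=F] Δ:[] refutes=False
  v=0101: Γ:[(p0 ∨ p0)=F, ¬p1=F] Δ:[] refutes=False
  v=0110: Γ:[(p0 ∨ p0)=F, ¬p1=F] Δ:[] refutes=False
  v=0111: Γ:[(p0 ∨ p0)=F, ¬p1=F] Δ:[] refutes=False
  v=1000: Γ:[(p0 ∨ p0)=T, ¬p1=T] Δ:[] refutes=True  ← countermodel

Result: [1, 0, 0, 0]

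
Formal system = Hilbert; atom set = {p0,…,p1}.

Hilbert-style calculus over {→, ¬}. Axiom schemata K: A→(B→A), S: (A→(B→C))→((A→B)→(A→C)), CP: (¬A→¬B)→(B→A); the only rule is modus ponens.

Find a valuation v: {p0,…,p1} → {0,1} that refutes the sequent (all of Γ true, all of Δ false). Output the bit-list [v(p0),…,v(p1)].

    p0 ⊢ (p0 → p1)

Truth-table refutation:
  v=00: Γ:[p0=F] Δ:[(p0 → p1)=T] refutes=False
  v=01: Γ:[p0=F] Δ:[(p0 → p1)=T] refutes=False
  v=10: Γ:[p0=T] Δ:[(p0 → p1)=F] refutes=True  ← countermodel

Result: [1, 0]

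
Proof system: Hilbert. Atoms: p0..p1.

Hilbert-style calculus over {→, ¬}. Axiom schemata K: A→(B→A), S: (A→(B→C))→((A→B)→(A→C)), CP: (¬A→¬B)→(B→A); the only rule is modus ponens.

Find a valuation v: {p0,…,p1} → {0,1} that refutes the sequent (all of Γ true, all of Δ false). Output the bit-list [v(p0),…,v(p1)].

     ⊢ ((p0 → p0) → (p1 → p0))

Search for a countermodel by truth-table:
  v=00: Γ:[] Δ:[((p0 → p0) → (p1 → p0))=T] refutes=False
  v=01: Γ:[] Δ:[((p0 → p0) → (p1 → p0))=F] refutes=True  ← countermodel

Result: [0, 1]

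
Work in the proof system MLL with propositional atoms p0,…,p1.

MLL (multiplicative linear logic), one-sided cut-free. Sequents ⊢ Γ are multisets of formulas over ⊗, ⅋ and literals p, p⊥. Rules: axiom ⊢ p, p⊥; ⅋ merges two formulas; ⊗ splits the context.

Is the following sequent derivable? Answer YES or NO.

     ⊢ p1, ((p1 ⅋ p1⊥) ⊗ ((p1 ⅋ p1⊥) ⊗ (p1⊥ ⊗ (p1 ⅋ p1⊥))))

Derivation trace:
[⊗]  ⊢ p1, ((p1 ⅋ p1⊥) ⊗ ((p1 ⅋ p1⊥) ⊗ (p1⊥ ⊗ (p1 ⅋ p1⊥))))
  [⅋]  ⊢ (p1 ⅋ p1⊥)
    [Ax]  ⊢ p1, p1⊥
  [⊗]  ⊢ p1, ((p1 ⅋ p1⊥) ⊗ (p1⊥ ⊗ (p1 ⅋ p1⊥)))
    [⅋]  ⊢ (p1 ⅋ p1⊥)
      [Ax]  ⊢ p1, p1⊥
    [⊗]  ⊢ p1, (p1⊥ ⊗ (p1 ⅋ p1⊥))
      [Ax]  ⊢ p1, p1⊥
      [⅋]  ⊢ (p1 ⅋ p1⊥)
        [Ax]  ⊢ p1, p1⊥

Result: YES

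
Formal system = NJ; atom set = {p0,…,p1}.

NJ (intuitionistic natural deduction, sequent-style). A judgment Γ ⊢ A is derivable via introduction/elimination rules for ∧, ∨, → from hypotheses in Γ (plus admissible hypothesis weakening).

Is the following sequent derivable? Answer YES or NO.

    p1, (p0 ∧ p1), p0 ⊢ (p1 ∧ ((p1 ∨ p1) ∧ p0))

Derivation (root first):
[∧I] p1, (p0 ∧ p1), p0 ⊢ (p1 ∧ ((p1 ∨ p1) ∧ p0))
  [Wk] p1, (p0 ∧ p1), (p0 ∧ p1) ⊢ p1
    [Wk] p1, (p0 ∧ p1) ⊢ p1
      [Ax] p1 ⊢ p1
  [∧I] p1, p0 ⊢ ((p1 ∨ p1) ∧ p0)
    [∨I₂] p1 ⊢ (p1 ∨ p1)
      [Ax] p1 ⊢ p1
    [Ax] p0 ⊢ p0

Result: YES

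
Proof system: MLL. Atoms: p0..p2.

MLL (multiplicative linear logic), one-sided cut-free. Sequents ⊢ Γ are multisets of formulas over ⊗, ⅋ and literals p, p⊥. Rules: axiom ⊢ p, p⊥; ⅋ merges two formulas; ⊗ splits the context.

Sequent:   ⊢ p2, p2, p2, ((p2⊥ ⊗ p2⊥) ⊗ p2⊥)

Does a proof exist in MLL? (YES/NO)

Derivation (root first):
[⊗]  ⊢ p2, p2, p2, ((p2⊥ ⊗ p2⊥) ⊗ p2⊥)
  [⊗]  ⊢ p2, p2, (p2⊥ ⊗ p2⊥)
    [Ax]  ⊢ p2, p2⊥
    [Ax]  ⊢ p2, p2⊥
  [Ax]  ⊢ p2, p2⊥

Result: YES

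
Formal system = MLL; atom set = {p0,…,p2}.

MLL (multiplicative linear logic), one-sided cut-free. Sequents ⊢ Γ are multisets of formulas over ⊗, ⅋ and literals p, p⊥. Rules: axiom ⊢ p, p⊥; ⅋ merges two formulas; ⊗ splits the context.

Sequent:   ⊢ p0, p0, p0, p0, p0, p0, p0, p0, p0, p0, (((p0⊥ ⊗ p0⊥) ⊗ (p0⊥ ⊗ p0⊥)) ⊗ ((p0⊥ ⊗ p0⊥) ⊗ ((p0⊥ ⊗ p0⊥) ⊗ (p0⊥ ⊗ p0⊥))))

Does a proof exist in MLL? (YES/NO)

Derivation (root first):
[⊗]  ⊢ p0, p0, p0, p0, p0, p0, p0, p0, p0, p0, (((p0⊥ ⊗ p0⊥) ⊗ (p0⊥ ⊗ p0⊥)) ⊗ ((p0⊥ ⊗ p0⊥) ⊗ ((p0⊥ ⊗ p0⊥) ⊗ (p0⊥ ⊗ p0⊥))))
  [⊗]  ⊢ p0, p0, p0, p0, ((p0⊥ ⊗ p0⊥) ⊗ (p0⊥ ⊗ p0⊥))
    [⊗]  ⊢ p0, p0, (p0⊥ ⊗ p0⊥)
      [Ax]  ⊢ p0, p0⊥
      [Ax]  ⊢ p0, p0⊥
    [⊗]  ⊢ p0, p0, (p0⊥ ⊗ p0⊥)
      [Ax]  ⊢ p0, p0⊥
      [Ax]  ⊢ p0, p0⊥
  [⊗]  ⊢ p0, p0, p0, p0, p0, p0, ((p0⊥ ⊗ p0⊥) ⊗ ((p0⊥ ⊗ p0⊥) ⊗ (p0⊥ ⊗ p0⊥)))
    [⊗]  ⊢ p0, p0, (p0⊥ ⊗ p0⊥)
      [Ax]  ⊢ p0, p0⊥
      [Ax]  ⊢ p0, p0⊥
    [⊗]  ⊢ p0, p0, p0, p0, ((p0⊥ ⊗ p0⊥) ⊗ (p0⊥ ⊗ p0⊥))
      [⊗]  ⊢ p0, p0, (p0⊥ ⊗ p0⊥)
        [Ax]  ⊢ p0, p0⊥
        [Ax]  ⊢ p0, p0⊥
      [⊗]  ⊢ p0, p0, (p0⊥ ⊗ p0⊥)
        [Ax]  ⊢ p0, p0⊥
        [Ax]  ⊢ p0, p0⊥

Result: YES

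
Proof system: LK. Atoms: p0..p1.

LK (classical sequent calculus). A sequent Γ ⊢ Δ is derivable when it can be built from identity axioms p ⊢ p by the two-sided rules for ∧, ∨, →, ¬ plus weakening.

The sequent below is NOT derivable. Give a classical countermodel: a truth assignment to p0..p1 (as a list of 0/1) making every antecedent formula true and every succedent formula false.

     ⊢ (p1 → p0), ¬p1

Truth-table refutation:
  v=00: Γ:[] Δ:[(p1 → p0)=T, ¬p1=T] refutes=False
  v=01: Γ:[] Δ:[(p1 → p0)=F, ¬p1=F] refutes=True  ← countermodel

Result: [0, 1]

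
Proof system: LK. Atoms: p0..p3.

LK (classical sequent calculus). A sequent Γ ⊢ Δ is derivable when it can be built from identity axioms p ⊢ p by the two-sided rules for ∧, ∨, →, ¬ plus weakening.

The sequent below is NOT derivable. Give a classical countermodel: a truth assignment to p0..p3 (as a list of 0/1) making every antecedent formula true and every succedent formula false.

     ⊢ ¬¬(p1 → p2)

Search for a countermodel by truth-table:
  v=0000: Γ:[] Δ:[¬¬(p1 → p2)=T] refutes=False
  v=0001: Γ:[] Δ:[¬¬(p1 → p2)=T] refutes=False
  v=0010: Γ:[] Δ:[¬¬(p1 → p2)=T] refutes=False
  v=0011: Γ:[] Δ:[¬¬(p1 → p2)=T] refutes=False
  v=0100: Γ:[] Δ:[¬¬(p1 → p2)=F] refutes=True  ← countermodel

Result: [0, 1, 0, 0]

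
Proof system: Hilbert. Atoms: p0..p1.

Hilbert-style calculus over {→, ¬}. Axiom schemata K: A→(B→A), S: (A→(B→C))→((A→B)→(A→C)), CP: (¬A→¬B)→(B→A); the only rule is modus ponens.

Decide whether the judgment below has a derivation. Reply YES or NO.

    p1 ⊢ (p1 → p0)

Search for a countermodel by truth-table:
  v=00: Γ:[p1=F] Δ:[(p1 → p0)=T] refutes=False
  v=01: Γ:[p1=T] Δ:[(p1 → p0)=F] refutes=True  ← countermodel

Result: NO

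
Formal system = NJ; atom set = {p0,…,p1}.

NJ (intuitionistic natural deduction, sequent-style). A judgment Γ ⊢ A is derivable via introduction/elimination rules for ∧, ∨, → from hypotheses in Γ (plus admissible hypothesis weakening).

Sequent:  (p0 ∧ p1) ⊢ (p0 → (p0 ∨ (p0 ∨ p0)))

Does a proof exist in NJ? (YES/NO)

Derivation trace:
[Wk] (p0 ∧ p1) ⊢ (p0 → (p0 ∨ (p0 ∨ p0)))
  [→I]  ⊢ (p0 → (p0 ∨ (p0 ∨ p0)))
    [∨I₂] p0 ⊢ (p0 ∨ (p0 ∨ p0))
      [∨I₁] p0 ⊢ (p0 ∨ p0)
        [Ax] p0 ⊢ p0

Result: YES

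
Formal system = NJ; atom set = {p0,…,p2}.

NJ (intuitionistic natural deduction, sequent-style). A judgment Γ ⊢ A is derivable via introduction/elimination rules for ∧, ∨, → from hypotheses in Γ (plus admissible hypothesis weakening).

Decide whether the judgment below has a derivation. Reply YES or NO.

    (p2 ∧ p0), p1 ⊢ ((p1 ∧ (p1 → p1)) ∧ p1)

Proof tree:
[∧I] (p2 ∧ p0), p1 ⊢ ((p1 ∧ (p1 → p1)) ∧ p1)
  [∧I] (p2 ∧ p0), p1 ⊢ (p1 ∧ (p1 → p1))
    [Wk] p1, p1, (p2 ∧ p0) ⊢ p1
      [Wk] p1, p1 ⊢ p1
        [Ax] p1 ⊢ p1
    [→I] p1 ⊢ (p1 → p1)
      [Wk] p1, p1 ⊢ p1
        [Ax] p1 ⊢ p1
  [Wk] p1, p1 ⊢ p1
    [Ax] p1 ⊢ p1

Result: YES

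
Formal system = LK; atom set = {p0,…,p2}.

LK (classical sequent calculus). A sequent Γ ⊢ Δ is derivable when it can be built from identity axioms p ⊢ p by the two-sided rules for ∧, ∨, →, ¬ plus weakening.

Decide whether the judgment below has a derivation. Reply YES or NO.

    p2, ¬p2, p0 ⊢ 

Derivation trace:
[WL] p2, ¬p2, p0 ⊢ 
  [¬L] p2, ¬p2 ⊢ 
    [Ax] p2 ⊢ p2

Result: YES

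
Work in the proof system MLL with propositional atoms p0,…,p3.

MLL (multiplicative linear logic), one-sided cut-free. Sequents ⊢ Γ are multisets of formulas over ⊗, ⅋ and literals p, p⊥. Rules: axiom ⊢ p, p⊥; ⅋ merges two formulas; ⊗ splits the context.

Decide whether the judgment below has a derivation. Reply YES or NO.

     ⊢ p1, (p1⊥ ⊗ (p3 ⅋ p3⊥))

Proof tree:
[⊗]  ⊢ p1, (p1⊥ ⊗ (p3 ⅋ p3⊥))
  [Ax]  ⊢ p1, p1⊥
  [⅋]  ⊢ (p3 ⅋ p3⊥)
    [Ax]  ⊢ p3, p3⊥

Result: YES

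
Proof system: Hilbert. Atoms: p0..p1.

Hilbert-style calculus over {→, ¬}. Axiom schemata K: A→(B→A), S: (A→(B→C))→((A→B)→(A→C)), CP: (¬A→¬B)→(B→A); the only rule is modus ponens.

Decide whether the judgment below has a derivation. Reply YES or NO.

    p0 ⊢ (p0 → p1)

Search for a countermodel by truth-table:
  v=00: Γ:[p0=F] Δ:[(p0 → p1)=T] refutes=False
  v=01: Γ:[p0=F] Δ:[(p0 → p1)=T] refutes=False
  v=10: Γ:[p0=T] Δ:[(p0 → p1)=F] refutes=True  ← countermodel

Result: NO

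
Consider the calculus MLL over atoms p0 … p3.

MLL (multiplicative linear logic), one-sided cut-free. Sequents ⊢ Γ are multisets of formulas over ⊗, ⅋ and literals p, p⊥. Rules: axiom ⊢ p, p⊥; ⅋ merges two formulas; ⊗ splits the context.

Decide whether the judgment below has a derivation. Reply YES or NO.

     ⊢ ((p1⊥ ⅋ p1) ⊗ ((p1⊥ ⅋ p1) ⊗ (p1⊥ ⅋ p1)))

Derivation trace:
[⊗]  ⊢ ((p1⊥ ⅋ p1) ⊗ ((p1⊥ ⅋ p1) ⊗ (p1⊥ ⅋ p1)))
  [⅋]  ⊢ (p1⊥ ⅋ p1)
    [Ax]  ⊢ p1, p1⊥
  [⊗]  ⊢ ((p1⊥ ⅋ p1) ⊗ (p1⊥ ⅋ p1))
    [⅋]  ⊢ (p1⊥ ⅋ p1)
      [Ax]  ⊢ p1, p1⊥
    [⅋]  ⊢ (p1⊥ ⅋ p1)
      [Ax]  ⊢ p1, p1⊥

Result: YES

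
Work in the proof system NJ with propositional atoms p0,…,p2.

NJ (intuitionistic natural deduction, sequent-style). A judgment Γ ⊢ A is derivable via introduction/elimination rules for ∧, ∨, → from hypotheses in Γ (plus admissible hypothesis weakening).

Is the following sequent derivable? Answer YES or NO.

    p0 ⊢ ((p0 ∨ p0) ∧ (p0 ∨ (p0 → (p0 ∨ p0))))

Derivation trace:
[∧I] p0 ⊢ ((p0 ∨ p0) ∧ (p0 ∨ (p0 → (p0 ∨ p0))))
  [∨I₂] p0 ⊢ (p0 ∨ p0)
    [Ax] p0 ⊢ p0
  [∨I₂]  ⊢ (p0 ∨ (p0 → (p0 ∨ p0)))
    [→I]  ⊢ (p0 → (p0 ∨ p0))
      [∨I₂] p0 ⊢ (p0 ∨ p0)
        [Ax] p0 ⊢ p0

Result: YES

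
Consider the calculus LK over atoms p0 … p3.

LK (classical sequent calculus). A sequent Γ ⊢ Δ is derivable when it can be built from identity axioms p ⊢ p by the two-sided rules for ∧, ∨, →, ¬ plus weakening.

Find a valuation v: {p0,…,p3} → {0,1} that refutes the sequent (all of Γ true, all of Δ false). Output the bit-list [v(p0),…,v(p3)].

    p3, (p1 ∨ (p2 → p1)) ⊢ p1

Enumerate valuations to refute Γ ⊢ Δ:
  v=0000: Γ:[p3=F, (p1 ∨ (p2 → p1))=T] Δ:[p1=F] refutes=False
  v=0001: Γ:[p3=T, (p1 ∨ (p2 → p1))=T] Δ:[p1=F] refutes=True  ← countermodel

Result: [0, 0, 0, 1]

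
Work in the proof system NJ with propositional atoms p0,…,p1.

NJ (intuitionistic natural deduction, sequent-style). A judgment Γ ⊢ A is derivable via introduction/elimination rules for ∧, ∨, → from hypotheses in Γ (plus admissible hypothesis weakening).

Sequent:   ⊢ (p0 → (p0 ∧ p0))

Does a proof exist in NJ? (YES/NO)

Derivation trace:
[→I]  ⊢ (p0 → (p0 ∧ p0))
  [∧I] p0 ⊢ (p0 ∧ p0)
    [Ax] p0 ⊢ p0
    [Ax] p0 ⊢ p0

Result: YES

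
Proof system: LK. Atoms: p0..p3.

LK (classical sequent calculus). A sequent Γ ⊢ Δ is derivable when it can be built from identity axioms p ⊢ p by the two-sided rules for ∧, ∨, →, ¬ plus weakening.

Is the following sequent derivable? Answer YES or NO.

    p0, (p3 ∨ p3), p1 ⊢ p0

Derivation trace:
[WL] p0, (p3 ∨ p3), p1 ⊢ p0
  [∨L] p0, (p3 ∨ p3) ⊢ p0
    [WL] p0, p3 ⊢ p0
      [Ax] p0 ⊢ p0
    [WL] p0, p3 ⊢ p0
      [Ax] p0 ⊢ p0

Result: YES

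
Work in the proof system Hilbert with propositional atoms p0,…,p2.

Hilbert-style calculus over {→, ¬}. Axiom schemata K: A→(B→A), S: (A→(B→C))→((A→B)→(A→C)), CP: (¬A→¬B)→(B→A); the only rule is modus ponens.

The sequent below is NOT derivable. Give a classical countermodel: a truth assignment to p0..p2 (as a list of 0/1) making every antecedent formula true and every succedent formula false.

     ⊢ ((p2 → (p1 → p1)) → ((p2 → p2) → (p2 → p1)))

Search for a countermodel by truth-table:
  v=000: Γ:[] Δ:[((p2 → (p1 → p1)) → ((p2 → p2) → (p2 → p1)))=T] refutes=False
  v=001: Γ:[] Δ:[((p2 → (p1 → p1)) → ((p2 → p2) → (p2 → p1)))=F] refutes=True  ← countermodel

Result: [0, 0, 1]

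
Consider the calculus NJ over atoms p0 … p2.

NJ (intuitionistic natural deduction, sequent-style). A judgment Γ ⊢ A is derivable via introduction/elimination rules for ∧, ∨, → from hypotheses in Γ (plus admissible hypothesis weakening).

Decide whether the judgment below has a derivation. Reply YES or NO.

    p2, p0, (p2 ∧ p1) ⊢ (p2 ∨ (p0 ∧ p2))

Derivation trace:
[Wk] p2, p0, (p2 ∧ p1) ⊢ (p2 ∨ (p0 ∧ p2))
  [∨I₂] p2, p0 ⊢ (p2 ∨ (p0 ∧ p2))
    [∧I] p2, p0 ⊢ (p0 ∧ p2)
      [Ax] p0 ⊢ p0
      [Ax] p2 ⊢ p2

Result: YES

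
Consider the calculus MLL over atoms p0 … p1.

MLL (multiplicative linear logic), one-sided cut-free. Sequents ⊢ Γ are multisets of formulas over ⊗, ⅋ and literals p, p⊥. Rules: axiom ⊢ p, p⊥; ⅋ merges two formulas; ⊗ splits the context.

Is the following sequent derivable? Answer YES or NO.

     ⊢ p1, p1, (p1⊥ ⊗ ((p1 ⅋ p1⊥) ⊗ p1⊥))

Proof tree:
[⊗]  ⊢ p1, p1, (p1⊥ ⊗ ((p1 ⅋ p1⊥) ⊗ p1⊥))
  [Ax]  ⊢ p1, p1⊥
  [⊗]  ⊢ p1, ((p1 ⅋ p1⊥) ⊗ p1⊥)
    [⅋]  ⊢ (p1 ⅋ p1⊥)
      [Ax]  ⊢ p1, p1⊥
    [Ax]  ⊢ p1, p1⊥

Result: YES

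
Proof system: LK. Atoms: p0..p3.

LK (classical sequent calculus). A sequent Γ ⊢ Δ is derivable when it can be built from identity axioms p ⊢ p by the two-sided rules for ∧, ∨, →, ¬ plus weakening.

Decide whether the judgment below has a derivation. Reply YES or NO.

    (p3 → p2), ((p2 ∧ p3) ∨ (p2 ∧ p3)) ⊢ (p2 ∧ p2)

Proof tree:
[∨L] (p3 → p2), ((p2 ∧ p3) ∨ (p2 ∧ p3)) ⊢ (p2 ∧ p2)
  [∧L] (p3 → p2), (p2 ∧ p3) ⊢ (p2 ∧ p2)
    [∧R] (p3 → p2), p2, p3 ⊢ (p2 ∧ p2)
      [→L] p3, (p3 → p2) ⊢ p2
        [Ax] p3 ⊢ p3
        [Ax] p2 ⊢ p2
      [Ax] p2 ⊢ p2
  [∧L] (p3 → p2), (p2 ∧ p3) ⊢ (p2 ∧ p2)
    [∧R] (p3 → p2), p2, p3 ⊢ (p2 ∧ p2)
      [→L] p3, (p3 → p2) ⊢ p2
        [Ax] p3 ⊢ p3
        [Ax] p2 ⊢ p2
      [Ax] p2 ⊢ p2

Result: YES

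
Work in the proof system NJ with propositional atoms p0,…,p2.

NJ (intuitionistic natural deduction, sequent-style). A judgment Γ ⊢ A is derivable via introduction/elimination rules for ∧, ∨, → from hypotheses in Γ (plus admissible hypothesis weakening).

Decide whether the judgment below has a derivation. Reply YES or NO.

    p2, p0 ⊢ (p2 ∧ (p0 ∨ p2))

Derivation (root first):
[∧I] p2, p0 ⊢ (p2 ∧ (p0 ∨ p2))
  [Ax] p2 ⊢ p2
  [∨I₂] p2, p0 ⊢ (p0 ∨ p2)
    [Wk] p2, p0 ⊢ p2
      [Ax] p2 ⊢ p2

Result: YES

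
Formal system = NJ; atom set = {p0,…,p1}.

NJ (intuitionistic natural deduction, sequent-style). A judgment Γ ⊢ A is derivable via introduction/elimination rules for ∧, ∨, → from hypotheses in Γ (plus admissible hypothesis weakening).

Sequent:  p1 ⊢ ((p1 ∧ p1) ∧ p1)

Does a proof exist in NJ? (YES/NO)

Proof tree:
[∧I] p1 ⊢ ((p1 ∧ p1) ∧ p1)
  [∧I] p1 ⊢ (p1 ∧ p1)
    [Ax] p1 ⊢ p1
    [Ax] p1 ⊢ p1
  [Ax] p1 ⊢ p1

Result: YES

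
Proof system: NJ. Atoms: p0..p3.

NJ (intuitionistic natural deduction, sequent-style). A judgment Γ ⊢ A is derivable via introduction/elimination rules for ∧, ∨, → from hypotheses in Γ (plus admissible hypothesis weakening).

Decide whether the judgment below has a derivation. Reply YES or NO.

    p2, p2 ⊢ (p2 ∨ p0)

Derivation trace:
[∨I₁] p2, p2 ⊢ (p2 ∨ p0)
  [Wk] p2, p2 ⊢ p2
    [Ax] p2 ⊢ p2

Result: YES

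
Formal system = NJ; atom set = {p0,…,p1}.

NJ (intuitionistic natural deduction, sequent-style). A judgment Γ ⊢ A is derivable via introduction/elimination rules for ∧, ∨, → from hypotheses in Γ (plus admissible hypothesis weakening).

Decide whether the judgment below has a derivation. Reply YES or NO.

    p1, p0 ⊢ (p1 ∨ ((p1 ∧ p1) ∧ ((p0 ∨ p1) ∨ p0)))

Derivation (root first):
[∨I₂] p1, p0 ⊢ (p1 ∨ ((p1 ∧ p1) ∧ ((p0 ∨ p1) ∨ p0)))
  [∧I] p1, p0 ⊢ ((p1 ∧ p1) ∧ ((p0 ∨ p1) ∨ p0))
    [∧I] p1 ⊢ (p1 ∧ p1)
      [Ax] p1 ⊢ p1
      [Ax] p1 ⊢ p1
    [∨I₁] p0 ⊢ ((p0 ∨ p1) ∨ p0)
      [∨I₁] p0 ⊢ (p0 ∨ p1)
        [Ax] p0 ⊢ p0

Result: YES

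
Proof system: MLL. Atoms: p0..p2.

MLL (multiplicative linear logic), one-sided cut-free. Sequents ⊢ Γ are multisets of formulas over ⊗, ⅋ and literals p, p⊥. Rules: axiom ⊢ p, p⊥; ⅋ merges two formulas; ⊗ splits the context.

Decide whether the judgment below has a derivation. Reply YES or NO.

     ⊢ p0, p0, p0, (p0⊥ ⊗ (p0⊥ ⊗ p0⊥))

Derivation trace:
[⊗]  ⊢ p0, p0, p0, (p0⊥ ⊗ (p0⊥ ⊗ p0⊥))
  [Ax]  ⊢ p0, p0⊥
  [⊗]  ⊢ p0, p0, (p0⊥ ⊗ p0⊥)
    [Ax]  ⊢ p0, p0⊥
    [Ax]  ⊢ p0, p0⊥

Result: YES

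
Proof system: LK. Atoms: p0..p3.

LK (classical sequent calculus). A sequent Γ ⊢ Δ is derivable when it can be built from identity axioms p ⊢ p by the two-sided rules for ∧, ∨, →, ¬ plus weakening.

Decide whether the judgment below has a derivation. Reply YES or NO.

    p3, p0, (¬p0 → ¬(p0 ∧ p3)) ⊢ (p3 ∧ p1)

Truth-table refutation:
  v=0000: Γ:[p3=F, p0=F, (¬p0 → ¬(p0 ∧ p3))=T] Δ:[(p3 ∧ p1)=F] refutes=False
  v=0001: Γ:[p3=T, p0=F, (¬p0 → ¬(p0 ∧ p3))=T] Δ:[(p3 ∧ p1)=F] refutes=False
  v=0010: Γ:[p3=F, p0=F, (¬p0 → ¬(p0 ∧ p3))=T] Δ:[(p3 ∧ p1)=F] refutes=False
  v=0011: Γ:[p3=T, p0=F, (¬p0 → ¬(p0 ∧ p3))=T] Δ:[(p3 ∧ p1)=F] refutes=False
  v=0100: Γ:[p3=F, p0=F, (¬p0 → ¬(p0 ∧ p3))=T] Δ:[(p3 ∧ p1)=F] refutes=False
  v=0101: Γ:[p3=T, p0=F, (¬p0 → ¬(p0 ∧ p3))=T] Δ:[(p3 ∧ p1)=T] refutes=False
  v=0110: Γ:[p3=F, p0=F, (¬p0 → ¬(p0 ∧ p3))=T] Δ:[(p3 ∧ p1)=F] refutes=False
  v=0111: Γ:[p3=T, p0=F, (¬p0 → ¬(p0 ∧ p3))=T] Δ:[(p3 ∧ p1)=T] refutes=False
  v=1000: Γ:[p3=F, p0=T, (¬p0 → ¬(p0 ∧ p3))=T] Δ:[(p3 ∧ p1)=F] refutes=False
  v=1001: Γ:[p3=T, p0=T, (¬p0 → ¬(p0 ∧ p3))=T] Δ:[(p3 ∧ p1)=F] refutes=True  ← countermodel

Result: NO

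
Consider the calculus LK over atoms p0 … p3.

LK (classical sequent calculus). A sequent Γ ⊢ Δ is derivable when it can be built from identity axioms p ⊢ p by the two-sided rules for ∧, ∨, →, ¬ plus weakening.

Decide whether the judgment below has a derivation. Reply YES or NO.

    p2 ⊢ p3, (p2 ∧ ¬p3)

Derivation (root first):
[∧R] p2 ⊢ p3, (p2 ∧ ¬p3)
  [WL] p2, p2 ⊢ p2
    [Ax] p2 ⊢ p2
  [¬R]  ⊢ p3, ¬p3
    [Ax] p3 ⊢ p3

Result: YES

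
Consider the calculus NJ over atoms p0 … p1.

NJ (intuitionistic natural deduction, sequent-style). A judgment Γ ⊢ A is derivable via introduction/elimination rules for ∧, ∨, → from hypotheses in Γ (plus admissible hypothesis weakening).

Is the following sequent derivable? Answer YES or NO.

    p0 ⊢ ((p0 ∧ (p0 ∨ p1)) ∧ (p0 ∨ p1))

Derivation (root first):
[∧I] p0 ⊢ ((p0 ∧ (p0 ∨ p1)) ∧ (p0 ∨ p1))
  [∧I] p0 ⊢ (p0 ∧ (p0 ∨ p1))
    [Ax] p0 ⊢ p0
    [∨I₁] p0 ⊢ (p0 ∨ p1)
      [Ax] p0 ⊢ p0
  [∨I₁] p0 ⊢ (p0 ∨ p1)
    [Ax] p0 ⊢ p0

Result: YES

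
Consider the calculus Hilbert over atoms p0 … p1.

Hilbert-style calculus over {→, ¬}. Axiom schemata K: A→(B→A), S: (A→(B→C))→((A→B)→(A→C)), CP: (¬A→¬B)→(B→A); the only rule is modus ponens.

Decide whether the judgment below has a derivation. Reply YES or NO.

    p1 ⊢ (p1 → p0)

Truth-table refutation:
  v=00: Γ:[p1=F] Δ:[(p1 → p0)=T] refutes=False
  v=01: Γ:[p1=T] Δ:[(p1 → p0)=F] refutes=True  ← countermodel

Result: NO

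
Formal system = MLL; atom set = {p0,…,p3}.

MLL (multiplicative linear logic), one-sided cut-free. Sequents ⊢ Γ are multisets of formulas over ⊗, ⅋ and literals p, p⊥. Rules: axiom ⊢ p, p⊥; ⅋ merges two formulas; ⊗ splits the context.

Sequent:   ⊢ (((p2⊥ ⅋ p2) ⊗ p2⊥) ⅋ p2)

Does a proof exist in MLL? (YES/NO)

Derivation (root first):
[⅋]  ⊢ (((p2⊥ ⅋ p2) ⊗ p2⊥) ⅋ p2)
  [⊗]  ⊢ p2, ((p2⊥ ⅋ p2) ⊗ p2⊥)
    [⅋]  ⊢ (p2⊥ ⅋ p2)
      [Ax]  ⊢ p2, p2⊥
    [Ax]  ⊢ p2, p2⊥

Result: YES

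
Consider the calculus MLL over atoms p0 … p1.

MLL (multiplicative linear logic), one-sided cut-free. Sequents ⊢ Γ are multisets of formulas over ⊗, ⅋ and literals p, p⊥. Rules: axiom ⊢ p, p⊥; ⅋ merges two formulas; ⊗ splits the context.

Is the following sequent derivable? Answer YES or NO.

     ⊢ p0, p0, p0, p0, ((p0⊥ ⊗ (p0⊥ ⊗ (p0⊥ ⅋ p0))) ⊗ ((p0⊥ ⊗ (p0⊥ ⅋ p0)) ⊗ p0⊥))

Proof tree:
[⊗]  ⊢ p0, p0, p0, p0, ((p0⊥ ⊗ (p0⊥ ⊗ (p0⊥ ⅋ p0))) ⊗ ((p0⊥ ⊗ (p0⊥ ⅋ p0)) ⊗ p0⊥))
  [⊗]  ⊢ p0, p0, (p0⊥ ⊗ (p0⊥ ⊗ (p0⊥ ⅋ p0)))
    [Ax]  ⊢ p0, p0⊥
    [⊗]  ⊢ p0, (p0⊥ ⊗ (p0⊥ ⅋ p0))
      [Ax]  ⊢ p0, p0⊥
      [⅋]  ⊢ (p0⊥ ⅋ p0)
        [Ax]  ⊢ p0, p0⊥
  [⊗]  ⊢ p0, p0, ((p0⊥ ⊗ (p0⊥ ⅋ p0)) ⊗ p0⊥)
    [⊗]  ⊢ p0, (p0⊥ ⊗ (p0⊥ ⅋ p0))
      [Ax]  ⊢ p0, p0⊥
      [⅋]  ⊢ (p0⊥ ⅋ p0)
        [Ax]  ⊢ p0, p0⊥
    [Ax]  ⊢ p0, p0⊥

Result: YES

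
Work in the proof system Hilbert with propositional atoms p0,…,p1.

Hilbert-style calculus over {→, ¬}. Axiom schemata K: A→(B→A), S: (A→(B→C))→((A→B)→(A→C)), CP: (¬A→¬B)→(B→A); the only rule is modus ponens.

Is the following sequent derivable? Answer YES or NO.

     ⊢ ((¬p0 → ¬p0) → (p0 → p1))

Search for a countermodel by truth-table:
  v=00: Γ:[] Δ:[((¬p0 → ¬p0) → (p0 → p1))=T] refutes=False
  v=01: Γ:[] Δ:[((¬p0 → ¬p0) → (p0 → p1))=T] refutes=False
  v=10: Γ:[] Δ:[((¬p0 → ¬p0) → (p0 → p1))=F] refutes=True  ← countermodel

Result: NO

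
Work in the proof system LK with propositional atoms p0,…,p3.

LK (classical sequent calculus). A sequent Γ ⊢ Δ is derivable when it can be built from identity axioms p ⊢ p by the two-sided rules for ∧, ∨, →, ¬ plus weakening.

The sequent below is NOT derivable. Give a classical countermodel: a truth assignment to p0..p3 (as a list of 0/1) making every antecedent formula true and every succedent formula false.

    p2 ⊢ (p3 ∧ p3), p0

Enumerate valuations to refute Γ ⊢ Δ:
  v=0000: Γ:[p2=F] Δ:[(p3 ∧ p3)=F, p0=F] refutes=False
  v=0001: Γ:[p2=F] Δ:[(p3 ∧ p3)=T, p0=F] refutes=False
  v=0010: Γ:[p2=T] Δ:[(p3 ∧ p3)=F, p0=F] refutes=True  ← countermodel

Result: [0, 0, 1, 0]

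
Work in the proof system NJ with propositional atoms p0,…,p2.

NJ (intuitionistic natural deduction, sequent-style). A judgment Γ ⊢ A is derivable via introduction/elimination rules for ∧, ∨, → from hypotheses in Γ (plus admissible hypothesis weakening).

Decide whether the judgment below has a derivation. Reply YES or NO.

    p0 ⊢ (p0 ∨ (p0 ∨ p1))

Derivation (root first):
[∨I₂] p0 ⊢ (p0 ∨ (p0 ∨ p1))
  [∨I₁] p0 ⊢ (p0 ∨ p1)
    [Ax] p0 ⊢ p0

Result: YES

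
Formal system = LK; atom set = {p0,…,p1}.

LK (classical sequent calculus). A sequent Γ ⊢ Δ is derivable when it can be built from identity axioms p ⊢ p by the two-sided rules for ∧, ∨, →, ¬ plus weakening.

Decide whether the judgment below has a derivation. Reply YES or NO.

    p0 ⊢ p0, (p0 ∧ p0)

Proof tree:
[∧R] p0 ⊢ p0, (p0 ∧ p0)
  [WR] p0 ⊢ p0, p0
    [Ax] p0 ⊢ p0
  [Ax] p0 ⊢ p0

Result: YES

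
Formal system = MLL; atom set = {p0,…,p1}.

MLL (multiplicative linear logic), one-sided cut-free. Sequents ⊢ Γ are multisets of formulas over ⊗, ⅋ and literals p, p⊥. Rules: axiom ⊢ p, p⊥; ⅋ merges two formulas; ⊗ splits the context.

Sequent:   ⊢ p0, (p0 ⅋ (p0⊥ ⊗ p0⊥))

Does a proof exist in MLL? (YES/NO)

Derivation (root first):
[⅋]  ⊢ p0, (p0 ⅋ (p0⊥ ⊗ p0⊥))
  [⊗]  ⊢ p0, p0, (p0⊥ ⊗ p0⊥)
    [Ax]  ⊢ p0, p0⊥
    [Ax]  ⊢ p0, p0⊥

Result: YES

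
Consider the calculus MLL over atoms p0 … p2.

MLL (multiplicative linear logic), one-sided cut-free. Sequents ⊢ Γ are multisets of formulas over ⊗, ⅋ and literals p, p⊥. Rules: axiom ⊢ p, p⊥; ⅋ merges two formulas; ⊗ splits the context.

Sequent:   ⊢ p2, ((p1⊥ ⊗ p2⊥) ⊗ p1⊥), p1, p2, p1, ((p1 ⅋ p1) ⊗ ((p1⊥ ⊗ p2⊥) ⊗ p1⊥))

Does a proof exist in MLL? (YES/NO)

Proof tree:
[⊗]  ⊢ p2, ((p1⊥ ⊗ p2⊥) ⊗ p1⊥), p1, p2, p1, ((p1 ⅋ p1) ⊗ ((p1⊥ ⊗ p2⊥) ⊗ p1⊥))
  [⅋]  ⊢ p2, ((p1⊥ ⊗ p2⊥) ⊗ p1⊥), (p1 ⅋ p1)
    [⊗]  ⊢ p1, p2, p1, ((p1⊥ ⊗ p2⊥) ⊗ p1⊥)
      [⊗]  ⊢ p1, p2, (p1⊥ ⊗ p2⊥)
        [Ax]  ⊢ p1, p1⊥
        [Ax]  ⊢ p2, p2⊥
      [Ax]  ⊢ p1, p1⊥
  [⊗]  ⊢ p1, p2, p1, ((p1⊥ ⊗ p2⊥) ⊗ p1⊥)
    [⊗]  ⊢ p1, p2, (p1⊥ ⊗ p2⊥)
      [Ax]  ⊢ p1, p1⊥
      [Ax]  ⊢ p2, p2⊥
    [Ax]  ⊢ p1, p1⊥

Result: YES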